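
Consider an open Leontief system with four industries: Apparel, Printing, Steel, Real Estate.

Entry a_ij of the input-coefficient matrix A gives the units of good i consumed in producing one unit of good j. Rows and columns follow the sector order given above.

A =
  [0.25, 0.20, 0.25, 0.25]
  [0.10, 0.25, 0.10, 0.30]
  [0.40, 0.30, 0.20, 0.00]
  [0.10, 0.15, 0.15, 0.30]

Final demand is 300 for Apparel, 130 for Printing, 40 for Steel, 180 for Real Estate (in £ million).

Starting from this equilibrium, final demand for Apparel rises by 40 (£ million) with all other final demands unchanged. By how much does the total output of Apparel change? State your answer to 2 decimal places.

I − A =
  [   0.75    -0.20    -0.25    -0.25]
  [  -0.10     0.75    -0.10    -0.30]
  [  -0.40    -0.30     0.80     0.00]
  [  -0.10    -0.15    -0.15     0.70]
Compute the cofactors C_ij = (−1)^(i+j)·(3×3 minor ij) of I−A; the adjugate is their transpose:
adj(I−A) = Cᵀ =
  [ 0.349500   0.205750   0.174875   0.213000]
  [ 0.126000   0.315000   0.112500   0.180000]
  [ 0.222000   0.221000   0.317500   0.174000]
  [ 0.124500   0.144250   0.117125   0.321000]
det(I−A) = Σ_j (I−A)_1j·C_1j = (0.75)(0.349500) + (-0.20)(0.126000) + (-0.25)(0.222000) + (-0.25)(0.124500) = 0.1503
(I − A)⁻¹ = adj(I−A) / det(I−A) ≈
  [   2.3253     1.3689     1.1635     1.4172]
  [   0.8383     2.0958     0.7485     1.1976]
  [   1.4770     1.4704     2.1124     1.1577]
  [   0.8283     0.9597     0.7793     2.1357]
Δx = (I − A)⁻¹ Δd with Δd having +40 in the Apparel component and 0 elsewhere.
So Δx_1 = L_11 · (+40), where L_11 = adj(I−A)_11 / det(I−A) = 0.349500 / 0.1503.
Δx_1 = 0.349500 × (+40) / 0.1503 = 13.98 / 0.1503 ≈ 93.01.

Δx_1 = 93.01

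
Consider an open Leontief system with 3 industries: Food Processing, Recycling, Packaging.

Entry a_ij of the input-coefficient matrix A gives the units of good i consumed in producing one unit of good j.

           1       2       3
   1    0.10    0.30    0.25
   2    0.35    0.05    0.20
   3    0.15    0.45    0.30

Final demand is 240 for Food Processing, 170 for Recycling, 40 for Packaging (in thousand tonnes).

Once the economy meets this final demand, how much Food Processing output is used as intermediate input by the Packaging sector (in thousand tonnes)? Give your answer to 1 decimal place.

I − A =
  [   0.90    -0.30    -0.25]
  [  -0.35     0.95    -0.20]
  [  -0.15    -0.45     0.70]
Cofactors of I−A, C_ij = (−1)^(i+j)·(minor ij) (rows/columns in the sector order above):
  C_11 = (0.95)(0.70) − (-0.20)(-0.45) = 0.5750
  C_12 = −[(-0.35)(0.70) − (-0.20)(-0.15)] = 0.2750
  C_13 = (-0.35)(-0.45) − (0.95)(-0.15) = 0.3000
  C_21 = −[(-0.30)(0.70) − (-0.25)(-0.45)] = 0.3225
  C_22 = (0.90)(0.70) − (-0.25)(-0.15) = 0.5925
  C_23 = −[(0.90)(-0.45) − (-0.30)(-0.15)] = 0.4500
  C_31 = (-0.30)(-0.20) − (-0.25)(0.95) = 0.2975
  C_32 = −[(0.90)(-0.20) − (-0.25)(-0.35)] = 0.2675
  C_33 = (0.90)(0.95) − (-0.30)(-0.35) = 0.7500
det(I−A) = Σ_j (I−A)_1j·C_1j = (0.90)(0.5750) + (-0.30)(0.2750) + (-0.25)(0.3000) = 0.3600
adj(I−A) = Cᵀ =
  [ 0.5750   0.3225   0.2975]
  [ 0.2750   0.5925   0.2675]
  [ 0.3000   0.4500   0.7500]
(I − A)⁻¹ = adj(I−A) / det(I−A) ≈
  [   1.5972     0.8958     0.8264]
  [   0.7639     1.6458     0.7431]
  [   0.8333     1.2500     2.0833]
First solve x = (I − A)⁻¹ d = adj(I−A)·d / det(I−A); in particular x_3 = (0.3000·240 + 0.4500·170 + 0.7500·40) / 0.3600 = 178.50 / 0.3600 ≈ 495.833.
Intermediate flow from 1 to 3: z_13 = a_13 · x_3 = 0.25 × 178.50 / 0.3600 = 44.625 / 0.3600 ≈ 124.0.

z_13 = 124.0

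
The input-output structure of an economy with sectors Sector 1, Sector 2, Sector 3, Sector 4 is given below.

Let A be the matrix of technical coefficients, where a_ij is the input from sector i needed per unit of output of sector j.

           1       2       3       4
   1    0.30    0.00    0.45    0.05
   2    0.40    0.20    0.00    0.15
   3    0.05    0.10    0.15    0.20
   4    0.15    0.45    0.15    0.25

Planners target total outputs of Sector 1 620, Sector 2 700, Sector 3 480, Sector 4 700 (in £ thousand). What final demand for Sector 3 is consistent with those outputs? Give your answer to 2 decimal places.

I − A =
  [   0.70     0.00    -0.45    -0.05]
  [  -0.40     0.80     0.00    -0.15]
  [  -0.05    -0.10     0.85    -0.20]
  [  -0.15    -0.45    -0.15     0.75]
d = (I − A) x:
  d_1 = (+0.70)·620 + (+0.00)·700 + (-0.45)·480 + (-0.05)·700 = 183.00
  d_2 = (-0.40)·620 + (+0.80)·700 + (+0.00)·480 + (-0.15)·700 = 207.00
  d_3 = (-0.05)·620 + (-0.10)·700 + (+0.85)·480 + (-0.20)·700 = 167.00
  d_4 = (-0.15)·620 + (-0.45)·700 + (-0.15)·480 + (+0.75)·700 = 45.00

d_3 = 167.00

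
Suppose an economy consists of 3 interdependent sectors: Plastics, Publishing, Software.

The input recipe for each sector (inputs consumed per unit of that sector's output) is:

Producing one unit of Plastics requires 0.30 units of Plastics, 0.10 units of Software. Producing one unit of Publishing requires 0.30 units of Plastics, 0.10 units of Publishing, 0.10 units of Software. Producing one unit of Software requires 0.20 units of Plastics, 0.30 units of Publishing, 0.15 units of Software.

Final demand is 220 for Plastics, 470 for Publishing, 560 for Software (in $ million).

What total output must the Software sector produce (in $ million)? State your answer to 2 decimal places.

x_3 = 860.72

I − A =
  [   0.70    -0.30    -0.20]
  [   0.00     0.90    -0.30]
  [  -0.10    -0.10     0.85]
Cofactors of I−A, C_ij = (−1)^(i+j)·(minor ij) (rows/columns in the sector order above):
  C_11 = (0.90)(0.85) − (-0.30)(-0.10) = 0.7350
  C_12 = −[(0.00)(0.85) − (-0.30)(-0.10)] = 0.0300
  C_13 = (0.00)(-0.10) − (0.90)(-0.10) = 0.0900
  C_21 = −[(-0.30)(0.85) − (-0.20)(-0.10)] = 0.2750
  C_22 = (0.70)(0.85) − (-0.20)(-0.10) = 0.5750
  C_23 = −[(0.70)(-0.10) − (-0.30)(-0.10)] = 0.1000
  C_31 = (-0.30)(-0.30) − (-0.20)(0.90) = 0.2700
  C_32 = −[(0.70)(-0.30) − (-0.20)(0.00)] = 0.2100
  C_33 = (0.70)(0.90) − (-0.30)(0.00) = 0.6300
det(I−A) = Σ_j (I−A)_1j·C_1j = (0.70)(0.7350) + (-0.30)(0.0300) + (-0.20)(0.0900) = 0.4875
adj(I−A) = Cᵀ =
  [ 0.7350   0.2750   0.2700]
  [ 0.0300   0.5750   0.2100]
  [ 0.0900   0.1000   0.6300]
(I − A)⁻¹ = adj(I−A) / det(I−A) ≈
  [   1.5077     0.5641     0.5538]
  [   0.0615     1.1795     0.4308]
  [   0.1846     0.2051     1.2923]
x = (I − A)⁻¹ d = adj(I−A)·d / det(I−A), with det(I−A) = 0.4875:
  x_1 = (0.7350·220 + 0.2750·470 + 0.2700·560) / 0.4875 = 442.15 / 0.4875 ≈ 906.97
  x_2 = (0.0300·220 + 0.5750·470 + 0.2100·560) / 0.4875 = 394.45 / 0.4875 ≈ 809.13
  x_3 = (0.0900·220 + 0.1000·470 + 0.6300·560) / 0.4875 = 419.60 / 0.4875 ≈ 860.72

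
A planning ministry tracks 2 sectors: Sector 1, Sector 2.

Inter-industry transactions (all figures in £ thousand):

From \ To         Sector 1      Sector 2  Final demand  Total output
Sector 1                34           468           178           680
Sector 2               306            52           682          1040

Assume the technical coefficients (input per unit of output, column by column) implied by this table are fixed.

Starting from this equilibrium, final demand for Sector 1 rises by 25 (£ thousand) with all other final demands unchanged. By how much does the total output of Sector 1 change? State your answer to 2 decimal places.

Δx_1 = 33.93

Technical coefficients a_ij = z_ij / X_j:
  a_11 = 34/680 = 0.05, a_21 = 306/680 = 0.45
  a_12 = 468/1040 = 0.45, a_22 = 52/1040 = 0.05
I − A =
  [   0.95    -0.45]
  [  -0.45     0.95]
det(I−A) = (0.95)(0.95) − (-0.45)(-0.45) = 0.7000
adj(I−A) = [[0.95, 0.45], [0.45, 0.95]]
(I − A)⁻¹ = adj(I−A) / det(I−A) ≈
  [   1.3571     0.6429]
  [   0.6429     1.3571]
Δx = (I − A)⁻¹ Δd with Δd having +25 in the Sector 1 component and 0 elsewhere.
So Δx_1 = L_11 · (+25), where L_11 = adj(I−A)_11 / det(I−A) = 0.95 / 0.7000.
Δx_1 = 0.95 × (+25) / 0.7000 = 23.75 / 0.7000 ≈ 33.93.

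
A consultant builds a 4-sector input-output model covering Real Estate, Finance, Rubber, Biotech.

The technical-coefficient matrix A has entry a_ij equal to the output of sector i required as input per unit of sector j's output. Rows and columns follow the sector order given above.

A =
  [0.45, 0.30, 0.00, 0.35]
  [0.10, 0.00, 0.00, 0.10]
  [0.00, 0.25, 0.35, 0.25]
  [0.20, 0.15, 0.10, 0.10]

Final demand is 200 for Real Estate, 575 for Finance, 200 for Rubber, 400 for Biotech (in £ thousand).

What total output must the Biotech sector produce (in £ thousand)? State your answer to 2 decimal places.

x_4 = 1019.24

I − A =
  [   0.55    -0.30     0.00    -0.35]
  [  -0.10     1.00     0.00    -0.10]
  [   0.00    -0.25     0.65    -0.25]
  [  -0.20    -0.15    -0.10     0.90]
Compute the cofactors C_ij = (−1)^(i+j)·(3×3 minor ij) of I−A; the adjugate is their transpose:
adj(I−A) = Cᵀ =
  [ 0.547750   0.210875   0.038000   0.247000]
  [ 0.069000   0.262500   0.009000   0.058500]
  [ 0.081250   0.141875   0.378500   0.152500]
  [ 0.142250   0.106375   0.052000   0.338000]
det(I−A) = Σ_j (I−A)_1j·C_1j = (0.55)(0.547750) + (-0.30)(0.069000) + (0.00)(0.081250) + (-0.35)(0.142250) = 0.230775
(I − A)⁻¹ = adj(I−A) / det(I−A) ≈
  [   2.3735     0.9138     0.1647     1.0703]
  [   0.2990     1.1375     0.0390     0.2535]
  [   0.3521     0.6148     1.6401     0.6608]
  [   0.6164     0.4609     0.2253     1.4646]
x = (I − A)⁻¹ d = adj(I−A)·d / det(I−A), with det(I−A) = 0.230775:
  x_1 = (0.547750·200 + 0.210875·575 + 0.038000·200 + 0.247000·400) / 0.230775 = 337.203125 / 0.230775 ≈ 1461.18
  x_2 = (0.069000·200 + 0.262500·575 + 0.009000·200 + 0.058500·400) / 0.230775 = 189.9375 / 0.230775 ≈ 823.04
  x_3 = (0.081250·200 + 0.141875·575 + 0.378500·200 + 0.152500·400) / 0.230775 = 234.528125 / 0.230775 ≈ 1016.26
  x_4 = (0.142250·200 + 0.106375·575 + 0.052000·200 + 0.338000·400) / 0.230775 = 235.215625 / 0.230775 ≈ 1019.24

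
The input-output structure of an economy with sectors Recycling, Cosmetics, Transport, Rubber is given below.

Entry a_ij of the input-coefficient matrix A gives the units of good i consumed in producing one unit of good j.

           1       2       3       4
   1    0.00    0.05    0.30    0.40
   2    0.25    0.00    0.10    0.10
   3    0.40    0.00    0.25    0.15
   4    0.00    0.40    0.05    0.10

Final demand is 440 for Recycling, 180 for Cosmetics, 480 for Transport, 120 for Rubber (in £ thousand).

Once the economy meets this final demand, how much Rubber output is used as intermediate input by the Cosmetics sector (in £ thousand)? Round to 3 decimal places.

z_42 = 248.484

I − A =
  [   1.00    -0.05    -0.30    -0.40]
  [  -0.25     1.00    -0.10    -0.10]
  [  -0.40     0.00     0.75    -0.15]
  [   0.00    -0.40    -0.05     0.90]
Compute the cofactors C_ij = (−1)^(i+j)·(3×3 minor ij) of I−A; the adjugate is their transpose:
adj(I−A) = Cᵀ =
  [ 0.631500   0.171375   0.298750   0.349500]
  [ 0.204875   0.551500   0.167500   0.180250]
  [ 0.359000   0.142000   0.808750   0.310125]
  [ 0.111000   0.253000   0.119375   0.618625]
det(I−A) = Σ_j (I−A)_1j·C_1j = (1.00)(0.631500) + (-0.05)(0.204875) + (-0.30)(0.359000) + (-0.40)(0.111000) = 0.46915625
(I − A)⁻¹ = adj(I−A) / det(I−A) ≈
  [   1.3460     0.3653     0.6368     0.7450]
  [   0.4367     1.1755     0.3570     0.3842]
  [   0.7652     0.3027     1.7238     0.6610]
  [   0.2366     0.5393     0.2544     1.3186]
First solve x = (I − A)⁻¹ d = adj(I−A)·d / det(I−A); in particular x_2 = (0.204875·440 + 0.551500·180 + 0.167500·480 + 0.180250·120) / 0.46915625 = 291.445 / 0.46915625 ≈ 621.21095.
Intermediate flow from 4 to 2: z_42 = a_42 · x_2 = 0.40 × 291.445 / 0.46915625 = 116.578 / 0.46915625 ≈ 248.484.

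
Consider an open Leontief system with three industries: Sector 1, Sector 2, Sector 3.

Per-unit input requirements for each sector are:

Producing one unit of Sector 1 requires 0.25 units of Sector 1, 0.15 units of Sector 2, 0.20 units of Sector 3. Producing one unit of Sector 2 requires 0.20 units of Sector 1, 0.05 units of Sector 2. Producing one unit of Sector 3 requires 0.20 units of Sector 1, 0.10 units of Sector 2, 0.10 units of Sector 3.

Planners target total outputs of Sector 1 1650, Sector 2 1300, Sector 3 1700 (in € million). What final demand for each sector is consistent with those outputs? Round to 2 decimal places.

I − A =
  [   0.75    -0.20    -0.20]
  [  -0.15     0.95    -0.10]
  [  -0.20     0.00     0.90]
d = (I − A) x:
  d_1 = (+0.75)·1650 + (-0.20)·1300 + (-0.20)·1700 = 637.50
  d_2 = (-0.15)·1650 + (+0.95)·1300 + (-0.10)·1700 = 817.50
  d_3 = (-0.20)·1650 + (+0.00)·1300 + (+0.90)·1700 = 1200.00

d_1 = 637.50, d_2 = 817.50, d_3 = 1200.00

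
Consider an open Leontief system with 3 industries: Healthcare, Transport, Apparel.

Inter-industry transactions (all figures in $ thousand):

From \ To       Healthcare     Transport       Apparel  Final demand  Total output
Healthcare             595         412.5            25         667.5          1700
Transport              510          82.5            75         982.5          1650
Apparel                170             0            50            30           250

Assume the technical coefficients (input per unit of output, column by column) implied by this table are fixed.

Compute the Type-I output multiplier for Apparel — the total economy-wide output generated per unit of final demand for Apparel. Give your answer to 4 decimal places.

Technical coefficients a_ij = z_ij / X_j:
  a_11 = 595/1700 = 0.35, a_21 = 510/1700 = 0.30, a_31 = 170/1700 = 0.10
  a_12 = 412.5/1650 = 0.25, a_22 = 82.5/1650 = 0.05, a_32 = 0/1650 = 0.00
  a_13 = 25/250 = 0.10, a_23 = 75/250 = 0.30, a_33 = 50/250 = 0.20
I − A =
  [   0.65    -0.25    -0.10]
  [  -0.30     0.95    -0.30]
  [  -0.10     0.00     0.80]
Cofactors of I−A, C_ij = (−1)^(i+j)·(minor ij) (rows/columns in the sector order above):
  C_11 = (0.95)(0.80) − (-0.30)(0.00) = 0.7600
  C_12 = −[(-0.30)(0.80) − (-0.30)(-0.10)] = 0.2700
  C_13 = (-0.30)(0.00) − (0.95)(-0.10) = 0.0950
  C_21 = −[(-0.25)(0.80) − (-0.10)(0.00)] = 0.2000
  C_22 = (0.65)(0.80) − (-0.10)(-0.10) = 0.5100
  C_23 = −[(0.65)(0.00) − (-0.25)(-0.10)] = 0.0250
  C_31 = (-0.25)(-0.30) − (-0.10)(0.95) = 0.1700
  C_32 = −[(0.65)(-0.30) − (-0.10)(-0.30)] = 0.2250
  C_33 = (0.65)(0.95) − (-0.25)(-0.30) = 0.5425
det(I−A) = Σ_j (I−A)_1j·C_1j = (0.65)(0.7600) + (-0.25)(0.2700) + (-0.10)(0.0950) = 0.4170
adj(I−A) = Cᵀ =
  [ 0.7600   0.2000   0.1700]
  [ 0.2700   0.5100   0.2250]
  [ 0.0950   0.0250   0.5425]
(I − A)⁻¹ = adj(I−A) / det(I−A) ≈
  [   1.82254     0.47962     0.40767]
  [   0.64748     1.22302     0.53957]
  [   0.22782     0.05995     1.30096]
The output multiplier for sector j is the column-j sum of the Leontief inverse (I − A)⁻¹ = adj(I−A) / det(I−A).
Column 3 of adj(I−A): (0.1700, 0.2250, 0.5425); det(I−A) = 0.4170.
m_3 = (0.1700 + 0.2250 + 0.5425) / 0.4170 = 0.9375 / 0.4170 ≈ 2.2482.

m_3 = 2.2482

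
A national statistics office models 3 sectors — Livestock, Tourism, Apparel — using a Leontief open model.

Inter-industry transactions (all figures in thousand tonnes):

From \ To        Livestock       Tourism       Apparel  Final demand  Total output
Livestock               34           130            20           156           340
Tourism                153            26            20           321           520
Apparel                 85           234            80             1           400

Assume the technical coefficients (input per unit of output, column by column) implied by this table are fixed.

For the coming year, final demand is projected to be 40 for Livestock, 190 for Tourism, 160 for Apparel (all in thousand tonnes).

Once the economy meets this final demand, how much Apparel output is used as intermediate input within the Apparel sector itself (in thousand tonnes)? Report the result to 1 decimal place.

z_33 = 82.1

Technical coefficients a_ij = z_ij / X_j:
  a_11 = 34/340 = 0.10, a_21 = 153/340 = 0.45, a_31 = 85/340 = 0.25
  a_12 = 130/520 = 0.25, a_22 = 26/520 = 0.05, a_32 = 234/520 = 0.45
  a_13 = 20/400 = 0.05, a_23 = 20/400 = 0.05, a_33 = 80/400 = 0.20
I − A =
  [   0.90    -0.25    -0.05]
  [  -0.45     0.95    -0.05]
  [  -0.25    -0.45     0.80]
Cofactors of I−A, C_ij = (−1)^(i+j)·(minor ij) (rows/columns in the sector order above):
  C_11 = (0.95)(0.80) − (-0.05)(-0.45) = 0.7375
  C_12 = −[(-0.45)(0.80) − (-0.05)(-0.25)] = 0.3725
  C_13 = (-0.45)(-0.45) − (0.95)(-0.25) = 0.4400
  C_21 = −[(-0.25)(0.80) − (-0.05)(-0.45)] = 0.2225
  C_22 = (0.90)(0.80) − (-0.05)(-0.25) = 0.7075
  C_23 = −[(0.90)(-0.45) − (-0.25)(-0.25)] = 0.4675
  C_31 = (-0.25)(-0.05) − (-0.05)(0.95) = 0.0600
  C_32 = −[(0.90)(-0.05) − (-0.05)(-0.45)] = 0.0675
  C_33 = (0.90)(0.95) − (-0.25)(-0.45) = 0.7425
det(I−A) = Σ_j (I−A)_1j·C_1j = (0.90)(0.7375) + (-0.25)(0.3725) + (-0.05)(0.4400) = 0.548625
adj(I−A) = Cᵀ =
  [ 0.7375   0.2225   0.0600]
  [ 0.3725   0.7075   0.0675]
  [ 0.4400   0.4675   0.7425]
(I − A)⁻¹ = adj(I−A) / det(I−A) ≈
  [   1.3443     0.4056     0.1094]
  [   0.6790     1.2896     0.1230]
  [   0.8020     0.8521     1.3534]
First solve x = (I − A)⁻¹ d = adj(I−A)·d / det(I−A); in particular x_3 = (0.4400·40 + 0.4675·190 + 0.7425·160) / 0.548625 = 225.225 / 0.548625 ≈ 410.526.
Intermediate flow from 3 to 3: z_33 = a_33 · x_3 = 0.20 × 225.225 / 0.548625 = 45.045 / 0.548625 ≈ 82.1.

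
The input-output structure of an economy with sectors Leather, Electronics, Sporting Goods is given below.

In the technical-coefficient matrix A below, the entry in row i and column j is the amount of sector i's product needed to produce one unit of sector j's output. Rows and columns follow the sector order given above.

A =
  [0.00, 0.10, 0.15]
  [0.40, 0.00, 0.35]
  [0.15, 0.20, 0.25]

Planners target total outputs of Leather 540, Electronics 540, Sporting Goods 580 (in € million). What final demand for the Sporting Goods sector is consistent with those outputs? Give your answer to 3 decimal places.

I − A =
  [   1.00    -0.10    -0.15]
  [  -0.40     1.00    -0.35]
  [  -0.15    -0.20     0.75]
d = (I − A) x:
  d_1 = (+1.00)·540 + (-0.10)·540 + (-0.15)·580 = 399.000
  d_2 = (-0.40)·540 + (+1.00)·540 + (-0.35)·580 = 121.000
  d_3 = (-0.15)·540 + (-0.20)·540 + (+0.75)·580 = 246.000

d_3 = 246.000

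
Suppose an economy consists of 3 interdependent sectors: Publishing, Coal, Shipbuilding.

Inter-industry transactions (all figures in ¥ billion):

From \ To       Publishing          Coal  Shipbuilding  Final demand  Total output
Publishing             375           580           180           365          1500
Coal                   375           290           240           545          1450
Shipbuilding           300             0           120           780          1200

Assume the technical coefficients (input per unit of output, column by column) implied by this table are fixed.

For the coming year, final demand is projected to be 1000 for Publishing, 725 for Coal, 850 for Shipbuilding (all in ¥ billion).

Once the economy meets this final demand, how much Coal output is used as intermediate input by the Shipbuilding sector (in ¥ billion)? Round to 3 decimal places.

z_CS = 313.659

Technical coefficients a_ij = z_ij / X_j:
  a_PP = 375/1500 = 0.25, a_CP = 375/1500 = 0.25, a_SP = 300/1500 = 0.20
  a_PC = 580/1450 = 0.40, a_CC = 290/1450 = 0.20, a_SC = 0/1450 = 0.00
  a_PS = 180/1200 = 0.15, a_CS = 240/1200 = 0.20, a_SS = 120/1200 = 0.10
I − A =
  [   0.75    -0.40    -0.15]
  [  -0.25     0.80    -0.20]
  [  -0.20     0.00     0.90]
Cofactors of I−A, C_ij = (−1)^(i+j)·(minor ij) (rows/columns in the sector order above):
  C_11 = (0.80)(0.90) − (-0.20)(0.00) = 0.7200
  C_12 = −[(-0.25)(0.90) − (-0.20)(-0.20)] = 0.2650
  C_13 = (-0.25)(0.00) − (0.80)(-0.20) = 0.1600
  C_21 = −[(-0.40)(0.90) − (-0.15)(0.00)] = 0.3600
  C_22 = (0.75)(0.90) − (-0.15)(-0.20) = 0.6450
  C_23 = −[(0.75)(0.00) − (-0.40)(-0.20)] = 0.0800
  C_31 = (-0.40)(-0.20) − (-0.15)(0.80) = 0.2000
  C_32 = −[(0.75)(-0.20) − (-0.15)(-0.25)] = 0.1875
  C_33 = (0.75)(0.80) − (-0.40)(-0.25) = 0.5000
det(I−A) = Σ_j (I−A)_1j·C_1j = (0.75)(0.7200) + (-0.40)(0.2650) + (-0.15)(0.1600) = 0.4100
adj(I−A) = Cᵀ =
  [ 0.7200   0.3600   0.2000]
  [ 0.2650   0.6450   0.1875]
  [ 0.1600   0.0800   0.5000]
(I − A)⁻¹ = adj(I−A) / det(I−A) ≈
  [   1.7561     0.8780     0.4878]
  [   0.6463     1.5732     0.4573]
  [   0.3902     0.1951     1.2195]
First solve x = (I − A)⁻¹ d = adj(I−A)·d / det(I−A); in particular x_S = (0.1600·1000 + 0.0800·725 + 0.5000·850) / 0.4100 = 643.00 / 0.4100 ≈ 1568.29268.
Intermediate flow from C to S: z_CS = a_CS · x_S = 0.20 × 643.00 / 0.4100 = 128.60 / 0.4100 ≈ 313.659.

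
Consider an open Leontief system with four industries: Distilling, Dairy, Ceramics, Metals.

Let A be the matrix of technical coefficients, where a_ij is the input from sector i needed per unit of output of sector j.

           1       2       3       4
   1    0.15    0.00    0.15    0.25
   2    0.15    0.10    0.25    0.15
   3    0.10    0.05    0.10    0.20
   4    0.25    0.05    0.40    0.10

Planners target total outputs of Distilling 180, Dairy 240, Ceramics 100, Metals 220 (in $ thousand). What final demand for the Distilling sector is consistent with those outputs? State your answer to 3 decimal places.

I − A =
  [   0.85     0.00    -0.15    -0.25]
  [  -0.15     0.90    -0.25    -0.15]
  [  -0.10    -0.05     0.90    -0.20]
  [  -0.25    -0.05    -0.40     0.90]
d = (I − A) x:
  d_1 = (+0.85)·180 + (+0.00)·240 + (-0.15)·100 + (-0.25)·220 = 83.000
  d_2 = (-0.15)·180 + (+0.90)·240 + (-0.25)·100 + (-0.15)·220 = 131.000
  d_3 = (-0.10)·180 + (-0.05)·240 + (+0.90)·100 + (-0.20)·220 = 16.000
  d_4 = (-0.25)·180 + (-0.05)·240 + (-0.40)·100 + (+0.90)·220 = 101.000

d_1 = 83.000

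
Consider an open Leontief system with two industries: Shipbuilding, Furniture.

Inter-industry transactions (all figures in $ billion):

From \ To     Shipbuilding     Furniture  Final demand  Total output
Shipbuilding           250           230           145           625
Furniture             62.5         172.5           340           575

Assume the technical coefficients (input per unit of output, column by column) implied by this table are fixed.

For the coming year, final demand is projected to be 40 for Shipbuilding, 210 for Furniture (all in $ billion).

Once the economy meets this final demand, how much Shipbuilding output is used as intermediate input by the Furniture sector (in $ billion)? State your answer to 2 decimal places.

z_SF = 136.84

Technical coefficients a_ij = z_ij / X_j:
  a_SS = 250/625 = 0.40, a_FS = 62.5/625 = 0.10
  a_SF = 230/575 = 0.40, a_FF = 172.5/575 = 0.30
I − A =
  [   0.60    -0.40]
  [  -0.10     0.70]
det(I−A) = (0.60)(0.70) − (-0.40)(-0.10) = 0.3800
adj(I−A) = [[0.70, 0.40], [0.10, 0.60]]
(I − A)⁻¹ = adj(I−A) / det(I−A) ≈
  [   1.8421     1.0526]
  [   0.2632     1.5789]
First solve x = (I − A)⁻¹ d = adj(I−A)·d / det(I−A); in particular x_F = (0.10·40 + 0.60·210) / 0.3800 = 130.00 / 0.3800 ≈ 342.1053.
Intermediate flow from S to F: z_SF = a_SF · x_F = 0.40 × 130.00 / 0.3800 = 52.00 / 0.3800 ≈ 136.84.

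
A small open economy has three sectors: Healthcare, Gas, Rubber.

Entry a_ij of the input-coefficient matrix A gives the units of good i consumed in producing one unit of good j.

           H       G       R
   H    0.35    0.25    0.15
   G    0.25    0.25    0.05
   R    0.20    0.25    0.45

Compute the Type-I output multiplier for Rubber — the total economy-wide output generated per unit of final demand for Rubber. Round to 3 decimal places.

I − A =
  [   0.65    -0.25    -0.15]
  [  -0.25     0.75    -0.05]
  [  -0.20    -0.25     0.55]
Cofactors of I−A, C_ij = (−1)^(i+j)·(minor ij) (rows/columns in the sector order above):
  C_11 = (0.75)(0.55) − (-0.05)(-0.25) = 0.4000
  C_12 = −[(-0.25)(0.55) − (-0.05)(-0.20)] = 0.1475
  C_13 = (-0.25)(-0.25) − (0.75)(-0.20) = 0.2125
  C_21 = −[(-0.25)(0.55) − (-0.15)(-0.25)] = 0.1750
  C_22 = (0.65)(0.55) − (-0.15)(-0.20) = 0.3275
  C_23 = −[(0.65)(-0.25) − (-0.25)(-0.20)] = 0.2125
  C_31 = (-0.25)(-0.05) − (-0.15)(0.75) = 0.1250
  C_32 = −[(0.65)(-0.05) − (-0.15)(-0.25)] = 0.0700
  C_33 = (0.65)(0.75) − (-0.25)(-0.25) = 0.4250
det(I−A) = Σ_j (I−A)_1j·C_1j = (0.65)(0.4000) + (-0.25)(0.1475) + (-0.15)(0.2125) = 0.19125
adj(I−A) = Cᵀ =
  [ 0.4000   0.1750   0.1250]
  [ 0.1475   0.3275   0.0700]
  [ 0.2125   0.2125   0.4250]
(I − A)⁻¹ = adj(I−A) / det(I−A) ≈
  [   2.0915     0.9150     0.6536]
  [   0.7712     1.7124     0.3660]
  [   1.1111     1.1111     2.2222]
The output multiplier for sector j is the column-j sum of the Leontief inverse (I − A)⁻¹ = adj(I−A) / det(I−A).
Column R of adj(I−A): (0.1250, 0.0700, 0.4250); det(I−A) = 0.19125.
m_R = (0.1250 + 0.0700 + 0.4250) / 0.19125 = 0.62 / 0.19125 ≈ 3.242.

m_R = 3.242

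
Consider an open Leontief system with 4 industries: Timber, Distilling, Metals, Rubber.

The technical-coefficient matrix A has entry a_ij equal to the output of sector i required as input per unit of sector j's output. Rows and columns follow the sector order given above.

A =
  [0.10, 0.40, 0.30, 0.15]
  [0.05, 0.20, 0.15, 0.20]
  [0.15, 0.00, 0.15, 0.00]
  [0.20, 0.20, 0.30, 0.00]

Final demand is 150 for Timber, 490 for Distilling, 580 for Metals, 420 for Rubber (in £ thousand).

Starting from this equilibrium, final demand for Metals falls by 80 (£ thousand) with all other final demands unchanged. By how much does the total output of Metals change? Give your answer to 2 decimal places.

I − A =
  [   0.90    -0.40    -0.30    -0.15]
  [  -0.05     0.80    -0.15    -0.20]
  [  -0.15     0.00     0.85     0.00]
  [  -0.20    -0.20    -0.30     1.00]
Compute the cofactors C_ij = (−1)^(i+j)·(3×3 minor ij) of I−A; the adjugate is their transpose:
adj(I−A) = Cᵀ =
  [ 0.64600   0.36550   0.35250   0.17000]
  [ 0.10800   0.68775   0.21375   0.15375]
  [ 0.11400   0.06450   0.62250   0.03000]
  [ 0.18500   0.23000   0.30000   0.55000]
det(I−A) = Σ_j (I−A)_1j·C_1j = (0.90)(0.64600) + (-0.40)(0.10800) + (-0.30)(0.11400) + (-0.15)(0.18500) = 0.47625
(I − A)⁻¹ = adj(I−A) / det(I−A) ≈
  [   1.3564     0.7675     0.7402     0.3570]
  [   0.2268     1.4441     0.4488     0.3228]
  [   0.2394     0.1354     1.3071     0.0630]
  [   0.3885     0.4829     0.6299     1.1549]
Δx = (I − A)⁻¹ Δd with Δd having -80 in the Metals component and 0 elsewhere.
So Δx_3 = L_33 · (-80), where L_33 = adj(I−A)_33 / det(I−A) = 0.62250 / 0.47625.
Δx_3 = 0.62250 × (-80) / 0.47625 = -49.80 / 0.47625 ≈ -104.57.

Δx_3 = -104.57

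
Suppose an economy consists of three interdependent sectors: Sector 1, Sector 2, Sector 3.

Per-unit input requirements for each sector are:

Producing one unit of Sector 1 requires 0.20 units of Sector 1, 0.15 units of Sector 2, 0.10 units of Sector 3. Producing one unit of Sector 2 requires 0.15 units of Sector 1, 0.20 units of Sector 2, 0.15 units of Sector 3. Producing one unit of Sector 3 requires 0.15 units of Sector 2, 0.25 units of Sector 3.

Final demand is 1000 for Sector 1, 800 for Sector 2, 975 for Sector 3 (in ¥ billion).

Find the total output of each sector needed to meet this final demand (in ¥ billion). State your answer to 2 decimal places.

I − A =
  [   0.80    -0.15     0.00]
  [  -0.15     0.80    -0.15]
  [  -0.10    -0.15     0.75]
Cofactors of I−A, C_ij = (−1)^(i+j)·(minor ij) (rows/columns in the sector order above):
  C_11 = (0.80)(0.75) − (-0.15)(-0.15) = 0.5775
  C_12 = −[(-0.15)(0.75) − (-0.15)(-0.10)] = 0.1275
  C_13 = (-0.15)(-0.15) − (0.80)(-0.10) = 0.1025
  C_21 = −[(-0.15)(0.75) − (0.00)(-0.15)] = 0.1125
  C_22 = (0.80)(0.75) − (0.00)(-0.10) = 0.6000
  C_23 = −[(0.80)(-0.15) − (-0.15)(-0.10)] = 0.1350
  C_31 = (-0.15)(-0.15) − (0.00)(0.80) = 0.0225
  C_32 = −[(0.80)(-0.15) − (0.00)(-0.15)] = 0.1200
  C_33 = (0.80)(0.80) − (-0.15)(-0.15) = 0.6175
det(I−A) = Σ_j (I−A)_1j·C_1j = (0.80)(0.5775) + (-0.15)(0.1275) + (0.00)(0.1025) = 0.442875
adj(I−A) = Cᵀ =
  [ 0.5775   0.1125   0.0225]
  [ 0.1275   0.6000   0.1200]
  [ 0.1025   0.1350   0.6175]
(I − A)⁻¹ = adj(I−A) / det(I−A) ≈
  [   1.3040     0.2540     0.0508]
  [   0.2879     1.3548     0.2710]
  [   0.2314     0.3048     1.3943]
x = (I − A)⁻¹ d = adj(I−A)·d / det(I−A), with det(I−A) = 0.442875:
  x_1 = (0.5775·1000 + 0.1125·800 + 0.0225·975) / 0.442875 = 689.4375 / 0.442875 ≈ 1556.73
  x_2 = (0.1275·1000 + 0.6000·800 + 0.1200·975) / 0.442875 = 724.50 / 0.442875 ≈ 1635.90
  x_3 = (0.1025·1000 + 0.1350·800 + 0.6175·975) / 0.442875 = 812.5625 / 0.442875 ≈ 1834.74

x_1 = 1556.73, x_2 = 1635.90, x_3 = 1834.74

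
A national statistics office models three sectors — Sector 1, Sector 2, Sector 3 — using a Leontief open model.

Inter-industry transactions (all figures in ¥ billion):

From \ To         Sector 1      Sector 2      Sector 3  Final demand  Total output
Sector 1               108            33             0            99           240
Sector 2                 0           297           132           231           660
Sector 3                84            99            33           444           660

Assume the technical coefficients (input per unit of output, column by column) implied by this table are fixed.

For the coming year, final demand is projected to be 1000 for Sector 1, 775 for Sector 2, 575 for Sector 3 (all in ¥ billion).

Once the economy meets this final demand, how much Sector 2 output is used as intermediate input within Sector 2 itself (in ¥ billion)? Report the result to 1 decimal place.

z_22 = 905.8

Technical coefficients a_ij = z_ij / X_j:
  a_11 = 108/240 = 0.45, a_21 = 0/240 = 0.00, a_31 = 84/240 = 0.35
  a_12 = 33/660 = 0.05, a_22 = 297/660 = 0.45, a_32 = 99/660 = 0.15
  a_13 = 0/660 = 0.00, a_23 = 132/660 = 0.20, a_33 = 33/660 = 0.05
I − A =
  [   0.55    -0.05     0.00]
  [   0.00     0.55    -0.20]
  [  -0.35    -0.15     0.95]
Cofactors of I−A, C_ij = (−1)^(i+j)·(minor ij) (rows/columns in the sector order above):
  C_11 = (0.55)(0.95) − (-0.20)(-0.15) = 0.4925
  C_12 = −[(0.00)(0.95) − (-0.20)(-0.35)] = 0.0700
  C_13 = (0.00)(-0.15) − (0.55)(-0.35) = 0.1925
  C_21 = −[(-0.05)(0.95) − (0.00)(-0.15)] = 0.0475
  C_22 = (0.55)(0.95) − (0.00)(-0.35) = 0.5225
  C_23 = −[(0.55)(-0.15) − (-0.05)(-0.35)] = 0.1000
  C_31 = (-0.05)(-0.20) − (0.00)(0.55) = 0.0100
  C_32 = −[(0.55)(-0.20) − (0.00)(0.00)] = 0.1100
  C_33 = (0.55)(0.55) − (-0.05)(0.00) = 0.3025
det(I−A) = Σ_j (I−A)_1j·C_1j = (0.55)(0.4925) + (-0.05)(0.0700) + (0.00)(0.1925) = 0.267375
adj(I−A) = Cᵀ =
  [ 0.4925   0.0475   0.0100]
  [ 0.0700   0.5225   0.1100]
  [ 0.1925   0.1000   0.3025]
(I − A)⁻¹ = adj(I−A) / det(I−A) ≈
  [   1.8420     0.1777     0.0374]
  [   0.2618     1.9542     0.4114]
  [   0.7200     0.3740     1.1314]
First solve x = (I − A)⁻¹ d = adj(I−A)·d / det(I−A); in particular x_2 = (0.0700·1000 + 0.5225·775 + 0.1100·575) / 0.267375 = 538.1875 / 0.267375 ≈ 2012.856.
Intermediate flow from 2 to 2: z_22 = a_22 · x_2 = 0.45 × 538.1875 / 0.267375 = 242.184375 / 0.267375 ≈ 905.8.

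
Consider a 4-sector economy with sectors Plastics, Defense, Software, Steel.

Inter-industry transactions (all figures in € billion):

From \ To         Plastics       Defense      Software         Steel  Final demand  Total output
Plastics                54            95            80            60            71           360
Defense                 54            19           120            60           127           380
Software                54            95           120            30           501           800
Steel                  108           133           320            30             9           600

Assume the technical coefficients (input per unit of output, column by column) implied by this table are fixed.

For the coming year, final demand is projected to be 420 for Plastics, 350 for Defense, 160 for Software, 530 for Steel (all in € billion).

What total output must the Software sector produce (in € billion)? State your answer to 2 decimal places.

Technical coefficients a_ij = z_ij / X_j:
  a_11 = 54/360 = 0.15, a_21 = 54/360 = 0.15, a_31 = 54/360 = 0.15, a_41 = 108/360 = 0.30
  a_12 = 95/380 = 0.25, a_22 = 19/380 = 0.05, a_32 = 95/380 = 0.25, a_42 = 133/380 = 0.35
  a_13 = 80/800 = 0.10, a_23 = 120/800 = 0.15, a_33 = 120/800 = 0.15, a_43 = 320/800 = 0.40
  a_14 = 60/600 = 0.10, a_24 = 60/600 = 0.10, a_34 = 30/600 = 0.05, a_44 = 30/600 = 0.05
I − A =
  [   0.85    -0.25    -0.10    -0.10]
  [  -0.15     0.95    -0.15    -0.10]
  [  -0.15    -0.25     0.85    -0.05]
  [  -0.30    -0.35    -0.40     0.95]
Compute the cofactors C_ij = (−1)^(i+j)·(3×3 minor ij) of I−A; the adjugate is their transpose:
adj(I−A) = Cᵀ =
  [ 0.670125   0.262125   0.175625   0.107375]
  [ 0.173250   0.622125   0.173875   0.092875]
  [ 0.190125   0.253875   0.660500   0.081500]
  [ 0.355500   0.418875   0.397625   0.599000]
det(I−A) = Σ_j (I−A)_1j·C_1j = (0.85)(0.670125) + (-0.25)(0.173250) + (-0.10)(0.190125) + (-0.10)(0.355500) = 0.47173125
(I − A)⁻¹ = adj(I−A) / det(I−A) ≈
  [   1.4206     0.5557     0.3723     0.2276]
  [   0.3673     1.3188     0.3686     0.1969]
  [   0.4030     0.5382     1.4002     0.1728]
  [   0.7536     0.8880     0.8429     1.2698]
x = (I − A)⁻¹ d = adj(I−A)·d / det(I−A), with det(I−A) = 0.47173125:
  x_1 = (0.670125·420 + 0.262125·350 + 0.175625·160 + 0.107375·530) / 0.47173125 = 458.205 / 0.47173125 ≈ 971.33
  x_2 = (0.173250·420 + 0.622125·350 + 0.173875·160 + 0.092875·530) / 0.47173125 = 367.5525 / 0.47173125 ≈ 779.16
  x_3 = (0.190125·420 + 0.253875·350 + 0.660500·160 + 0.081500·530) / 0.47173125 = 317.58375 / 0.47173125 ≈ 673.23
  x_4 = (0.355500·420 + 0.418875·350 + 0.397625·160 + 0.599000·530) / 0.47173125 = 677.00625 / 0.47173125 ≈ 1435.15

x_3 = 673.23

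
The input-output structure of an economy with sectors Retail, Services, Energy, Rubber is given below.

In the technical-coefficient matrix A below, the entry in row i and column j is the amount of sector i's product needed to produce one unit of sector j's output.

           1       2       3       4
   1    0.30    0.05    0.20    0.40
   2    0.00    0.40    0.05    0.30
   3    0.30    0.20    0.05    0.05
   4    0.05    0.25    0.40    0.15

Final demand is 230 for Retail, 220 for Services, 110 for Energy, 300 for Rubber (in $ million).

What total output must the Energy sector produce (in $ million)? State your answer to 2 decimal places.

x_3 = 761.43

I − A =
  [   0.70    -0.05    -0.20    -0.40]
  [   0.00     0.60    -0.05    -0.30]
  [  -0.30    -0.20     0.95    -0.05]
  [  -0.05    -0.25    -0.40     0.85]
Compute the cofactors C_ij = (−1)^(i+j)·(3×3 minor ij) of I−A; the adjugate is their transpose:
adj(I−A) = Cᵀ =
  [ 0.368125   0.202875   0.196125   0.256375]
  [ 0.063125   0.432750   0.115750   0.189250]
  [ 0.135000   0.166625   0.291750   0.139500]
  [ 0.103750   0.217625   0.182875   0.355250]
det(I−A) = Σ_j (I−A)_1j·C_1j = (0.70)(0.368125) + (-0.05)(0.063125) + (-0.20)(0.135000) + (-0.40)(0.103750) = 0.18603125
(I − A)⁻¹ = adj(I−A) / det(I−A) ≈
  [   1.9788     1.0905     1.0543     1.3781]
  [   0.3393     2.3262     0.6222     1.0173]
  [   0.7257     0.8957     1.5683     0.7499]
  [   0.5577     1.1698     0.9830     1.9096]
x = (I − A)⁻¹ d = adj(I−A)·d / det(I−A), with det(I−A) = 0.18603125:
  x_1 = (0.368125·230 + 0.202875·220 + 0.196125·110 + 0.256375·300) / 0.18603125 = 227.7875 / 0.18603125 ≈ 1224.46
  x_2 = (0.063125·230 + 0.432750·220 + 0.115750·110 + 0.189250·300) / 0.18603125 = 179.23125 / 0.18603125 ≈ 963.45
  x_3 = (0.135000·230 + 0.166625·220 + 0.291750·110 + 0.139500·300) / 0.18603125 = 141.65 / 0.18603125 ≈ 761.43
  x_4 = (0.103750·230 + 0.217625·220 + 0.182875·110 + 0.355250·300) / 0.18603125 = 198.43125 / 0.18603125 ≈ 1066.66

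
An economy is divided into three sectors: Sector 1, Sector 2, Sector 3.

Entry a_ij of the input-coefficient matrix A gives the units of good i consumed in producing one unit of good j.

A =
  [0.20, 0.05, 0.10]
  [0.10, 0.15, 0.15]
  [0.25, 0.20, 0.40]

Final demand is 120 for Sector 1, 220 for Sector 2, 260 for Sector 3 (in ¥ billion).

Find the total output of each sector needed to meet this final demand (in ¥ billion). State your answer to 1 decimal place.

I − A =
  [   0.80    -0.05    -0.10]
  [  -0.10     0.85    -0.15]
  [  -0.25    -0.20     0.60]
Cofactors of I−A, C_ij = (−1)^(i+j)·(minor ij) (rows/columns in the sector order above):
  C_11 = (0.85)(0.60) − (-0.15)(-0.20) = 0.4800
  C_12 = −[(-0.10)(0.60) − (-0.15)(-0.25)] = 0.0975
  C_13 = (-0.10)(-0.20) − (0.85)(-0.25) = 0.2325
  C_21 = −[(-0.05)(0.60) − (-0.10)(-0.20)] = 0.0500
  C_22 = (0.80)(0.60) − (-0.10)(-0.25) = 0.4550
  C_23 = −[(0.80)(-0.20) − (-0.05)(-0.25)] = 0.1725
  C_31 = (-0.05)(-0.15) − (-0.10)(0.85) = 0.0925
  C_32 = −[(0.80)(-0.15) − (-0.10)(-0.10)] = 0.1300
  C_33 = (0.80)(0.85) − (-0.05)(-0.10) = 0.6750
det(I−A) = Σ_j (I−A)_1j·C_1j = (0.80)(0.4800) + (-0.05)(0.0975) + (-0.10)(0.2325) = 0.355875
adj(I−A) = Cᵀ =
  [ 0.4800   0.0500   0.0925]
  [ 0.0975   0.4550   0.1300]
  [ 0.2325   0.1725   0.6750]
(I − A)⁻¹ = adj(I−A) / det(I−A) ≈
  [   1.3488     0.1405     0.2599]
  [   0.2740     1.2785     0.3653]
  [   0.6533     0.4847     1.8967]
x = (I − A)⁻¹ d = adj(I−A)·d / det(I−A), with det(I−A) = 0.355875:
  x_1 = (0.4800·120 + 0.0500·220 + 0.0925·260) / 0.355875 = 92.65 / 0.355875 ≈ 260.3
  x_2 = (0.0975·120 + 0.4550·220 + 0.1300·260) / 0.355875 = 145.60 / 0.355875 ≈ 409.1
  x_3 = (0.2325·120 + 0.1725·220 + 0.6750·260) / 0.355875 = 241.35 / 0.355875 ≈ 678.2

x_1 = 260.3, x_2 = 409.1, x_3 = 678.2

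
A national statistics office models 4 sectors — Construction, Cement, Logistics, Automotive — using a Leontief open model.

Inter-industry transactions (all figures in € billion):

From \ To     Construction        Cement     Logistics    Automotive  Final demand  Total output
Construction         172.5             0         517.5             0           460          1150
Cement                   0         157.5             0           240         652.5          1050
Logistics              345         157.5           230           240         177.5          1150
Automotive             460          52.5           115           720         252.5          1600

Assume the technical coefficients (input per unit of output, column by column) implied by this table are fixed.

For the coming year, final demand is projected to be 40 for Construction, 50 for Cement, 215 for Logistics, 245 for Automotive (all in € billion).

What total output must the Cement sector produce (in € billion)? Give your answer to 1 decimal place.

Technical coefficients a_ij = z_ij / X_j:
  a_11 = 172.5/1150 = 0.15, a_21 = 0/1150 = 0.00, a_31 = 345/1150 = 0.30, a_41 = 460/1150 = 0.40
  a_12 = 0/1050 = 0.00, a_22 = 157.5/1050 = 0.15, a_32 = 157.5/1050 = 0.15, a_42 = 52.5/1050 = 0.05
  a_13 = 517.5/1150 = 0.45, a_23 = 0/1150 = 0.00, a_33 = 230/1150 = 0.20, a_43 = 115/1150 = 0.10
  a_14 = 0/1600 = 0.00, a_24 = 240/1600 = 0.15, a_34 = 240/1600 = 0.15, a_44 = 720/1600 = 0.45
I − A =
  [   0.85     0.00    -0.45     0.00]
  [   0.00     0.85     0.00    -0.15]
  [  -0.30    -0.15     0.80    -0.15]
  [  -0.40    -0.05    -0.10     0.55]
Compute the cofactors C_ij = (−1)^(i+j)·(3×3 minor ij) of I−A; the adjugate is their transpose:
adj(I−A) = Cᵀ =
  [ 0.35300   0.04050   0.20700   0.06750]
  [ 0.05250   0.26000   0.03975   0.08175]
  [ 0.19800   0.07650   0.39100   0.12750]
  [ 0.29750   0.06700   0.22525   0.46325]
det(I−A) = Σ_j (I−A)_1j·C_1j = (0.85)(0.35300) + (0.00)(0.05250) + (-0.45)(0.19800) + (0.00)(0.29750) = 0.21095
(I − A)⁻¹ = adj(I−A) / det(I−A) ≈
  [   1.6734     0.1920     0.9813     0.3200]
  [   0.2489     1.2325     0.1884     0.3875]
  [   0.9386     0.3626     1.8535     0.6044]
  [   1.4103     0.3176     1.0678     2.1960]
x = (I − A)⁻¹ d = adj(I−A)·d / det(I−A), with det(I−A) = 0.21095:
  x_1 = (0.35300·40 + 0.04050·50 + 0.20700·215 + 0.06750·245) / 0.21095 = 77.1875 / 0.21095 ≈ 365.9
  x_2 = (0.05250·40 + 0.26000·50 + 0.03975·215 + 0.08175·245) / 0.21095 = 43.675 / 0.21095 ≈ 207.0
  x_3 = (0.19800·40 + 0.07650·50 + 0.39100·215 + 0.12750·245) / 0.21095 = 127.0475 / 0.21095 ≈ 602.3
  x_4 = (0.29750·40 + 0.06700·50 + 0.22525·215 + 0.46325·245) / 0.21095 = 177.175 / 0.21095 ≈ 839.9

x_2 = 207.0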